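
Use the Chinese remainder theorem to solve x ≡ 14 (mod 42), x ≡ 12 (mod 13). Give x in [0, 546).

350

Write x = 14 + 42·k. Then 42·k ≡ 12 − 14 ≡ 11 (mod 13).
Need 42⁻¹ mod 13. Extended Euclid on (13, 3):
13 = 4·3 + 1
3 = 3·1 + 0
Back-substitute:
1 = 13 − 4·3
42⁻¹ ≡ 9 (mod 13), so k ≡ 9·11 ≡ 8 (mod 13).
x = 14 + 42·8 = 350.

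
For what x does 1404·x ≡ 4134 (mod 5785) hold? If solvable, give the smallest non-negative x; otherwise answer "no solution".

First find gcd(1404, 5785):
5785 = 4×1404 + 169
1404 = 8×169 + 52
169 = 3×52 + 13
52 = 4×13 + 0
gcd = 13 and 13 | 4134, so solutions exist. Divide through by 13: 108x ≡ 318 (mod 445).
Now find 108⁻¹ mod 445:
445 = 4×108 + 13
108 = 8×13 + 4
13 = 3×4 + 1
4 = 4×1 + 0
Back-substitute:
1 = 13 − 3·4
1 = −3·108 + 25·13
1 = 25·445 − 103·108
So 108·(-103) ≡ 1 (mod 445), i.e. 108⁻¹ ≡ 342.
Then x ≡ 342·318 ≡ 176 (mod 445); the smallest non-negative solution is x = 176.

176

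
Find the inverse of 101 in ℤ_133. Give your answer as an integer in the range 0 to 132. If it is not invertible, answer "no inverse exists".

Extended Euclidean algorithm:
133 = 1×101 + 32
101 = 3×32 + 5
32 = 6×5 + 2
5 = 2×2 + 1
2 = 2×1 + 0
gcd = 1, so the inverse exists. Back-substitute:
1 = 5 − 2·2
1 = −2·32 + 13·5
1 = 13·101 − 41·32
1 = −41·133 + 54·101
So 101·54 ≡ 1 (mod 133).

54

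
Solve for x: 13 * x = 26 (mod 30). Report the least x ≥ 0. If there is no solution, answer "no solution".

First find gcd(13, 30):
30 = 2·13 + 4
13 = 3·4 + 1
4 = 4·1 + 0
gcd = 1, so a unique solution mod 30 exists.
Back-substitute for the Bézout coefficients:
1 = 13 − 3·4
1 = −3·30 + 7·13
So 13·(7) ≡ 1 (mod 30), giving 13⁻¹ ≡ 7.
x ≡ 13⁻¹·26 ≡ 7·26 ≡ 2 (mod 30).

2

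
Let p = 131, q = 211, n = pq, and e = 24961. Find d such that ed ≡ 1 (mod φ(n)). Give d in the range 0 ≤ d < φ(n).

14041

φ(n) = (p−1)(q−1) = 130·210 = 27300.
Need d with 24961·d ≡ 1 (mod 27300). Apply the extended Euclidean algorithm:
27300 = 1*24961 + 2339
24961 = 10*2339 + 1571
2339 = 1*1571 + 768
1571 = 2*768 + 35
768 = 21*35 + 33
35 = 1*33 + 2
33 = 16*2 + 1
2 = 2*1 + 0
Back-substitute:
1 = 33 − 16·2
1 = −16·35 + 17·33
1 = 17·768 − 373·35
1 = −373·1571 + 763·768
1 = 763·2339 − 1136·1571
1 = −1136·24961 + 12123·2339
1 = 12123·27300 − 13259·24961
So 24961·(-13259) ≡ 1 (mod 27300), hence d ≡ -13259 ≡ 14041 (mod 27300).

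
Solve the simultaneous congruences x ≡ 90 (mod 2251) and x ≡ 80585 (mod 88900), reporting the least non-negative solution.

Write x = 90 + 2251·k. Then 2251·k ≡ 80585 − 90 ≡ 80495 (mod 88900).
Need 2251⁻¹ mod 88900. Extended Euclid on (88900, 2251):
88900 = 39*2251 + 1111
2251 = 2*1111 + 29
1111 = 38*29 + 9
29 = 3*9 + 2
9 = 4*2 + 1
2 = 2*1 + 0
Back-substitute:
1 = 9 − 4·2
1 = −4·29 + 13·9
1 = 13·1111 − 498·29
1 = −498·2251 + 1009·1111
1 = 1009·88900 − 39849·2251
2251⁻¹ ≡ 49051 (mod 88900), so k ≡ 49051·80495 ≡ 44545 (mod 88900).
x = 90 + 2251·44545 = 100270885.

100270885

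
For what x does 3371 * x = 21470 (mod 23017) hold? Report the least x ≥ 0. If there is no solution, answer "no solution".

First find gcd(3371, 23017):
23017 = 6×3371 + 2791
3371 = 1×2791 + 580
2791 = 4×580 + 471
580 = 1×471 + 109
471 = 4×109 + 35
109 = 3×35 + 4
35 = 8×4 + 3
4 = 1×3 + 1
3 = 3×1 + 0
gcd = 1, so a unique solution mod 23017 exists.
Back-substitute for the Bézout coefficients:
1 = 4 − 3
1 = −35 + 9·4
1 = 9·109 − 28·35
1 = −28·471 + 121·109
1 = 121·580 − 149·471
1 = −149·2791 + 717·580
1 = 717·3371 − 866·2791
1 = −866·23017 + 5913·3371
So 3371·(5913) ≡ 1 (mod 23017), giving 3371⁻¹ ≡ 5913.
x ≡ 3371⁻¹·21470 ≡ 5913·21470 ≡ 13355 (mod 23017).

13355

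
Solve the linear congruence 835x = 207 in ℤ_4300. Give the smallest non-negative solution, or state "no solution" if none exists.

no solution

gcd(835, 4300):
4300 = 5·835 + 125
835 = 6·125 + 85
125 = 1·85 + 40
85 = 2·40 + 5
40 = 8·5 + 0
gcd = 5, but 5 ∤ 207, so the congruence has no solution.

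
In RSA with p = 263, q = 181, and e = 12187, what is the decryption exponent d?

45883

φ(n) = (p−1)(q−1) = 262·180 = 47160.
Need d with 12187·d ≡ 1 (mod 47160). Apply the extended Euclidean algorithm:
47160 = 3·12187 + 10599
12187 = 1·10599 + 1588
10599 = 6·1588 + 1071
1588 = 1·1071 + 517
1071 = 2·517 + 37
517 = 13·37 + 36
37 = 1·36 + 1
36 = 36·1 + 0
Back-substitute:
1 = 37 − 36
1 = −517 + 14·37
1 = 14·1071 − 29·517
1 = −29·1588 + 43·1071
1 = 43·10599 − 287·1588
1 = −287·12187 + 330·10599
1 = 330·47160 − 1277·12187
So 12187·(-1277) ≡ 1 (mod 47160), hence d ≡ -1277 ≡ 45883 (mod 47160).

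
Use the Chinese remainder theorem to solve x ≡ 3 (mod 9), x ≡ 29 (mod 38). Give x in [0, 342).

Write x = 3 + 9·k. Then 9·k ≡ 29 − 3 ≡ 26 (mod 38).
Need 9⁻¹ mod 38. Extended Euclid on (38, 9):
38 = 4*9 + 2
9 = 4*2 + 1
2 = 2*1 + 0
Back-substitute:
1 = 9 − 4·2
1 = −4·38 + 17·9
9⁻¹ ≡ 17 (mod 38), so k ≡ 17·26 ≡ 24 (mod 38).
x = 3 + 9·24 = 219.

219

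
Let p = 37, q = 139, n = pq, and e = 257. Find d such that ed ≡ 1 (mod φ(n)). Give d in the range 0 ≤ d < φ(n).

2513

φ(n) = (p−1)(q−1) = 36·138 = 4968.
Need d with 257·d ≡ 1 (mod 4968). Apply the extended Euclidean algorithm:
4968 = 19×257 + 85
257 = 3×85 + 2
85 = 42×2 + 1
2 = 2×1 + 0
Back-substitute:
1 = 85 − 42·2
1 = −42·257 + 127·85
1 = 127·4968 − 2455·257
So 257·(-2455) ≡ 1 (mod 4968), hence d ≡ -2455 ≡ 2513 (mod 4968).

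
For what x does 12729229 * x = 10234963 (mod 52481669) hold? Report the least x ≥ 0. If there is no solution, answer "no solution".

714508

First find gcd(12729229, 52481669):
52481669 = 4·12729229 + 1564753
12729229 = 8·1564753 + 211205
1564753 = 7·211205 + 86318
211205 = 2·86318 + 38569
86318 = 2·38569 + 9180
38569 = 4·9180 + 1849
9180 = 4·1849 + 1784
1849 = 1·1784 + 65
1784 = 27·65 + 29
65 = 2·29 + 7
29 = 4·7 + 1
7 = 7·1 + 0
gcd = 1, so a unique solution mod 52481669 exists.
Back-substitute for the Bézout coefficients:
1 = 29 − 4·7
1 = −4·65 + 9·29
1 = 9·1784 − 247·65
1 = −247·1849 + 256·1784
1 = 256·9180 − 1271·1849
1 = −1271·38569 + 5340·9180
1 = 5340·86318 − 11951·38569
1 = −11951·211205 + 29242·86318
1 = 29242·1564753 − 216645·211205
1 = −216645·12729229 + 1762402·1564753
1 = 1762402·52481669 − 7266253·12729229
So 12729229·(-7266253) ≡ 1 (mod 52481669), giving 12729229⁻¹ ≡ 45215416.
x ≡ 12729229⁻¹·10234963 ≡ 45215416·10234963 ≡ 714508 (mod 52481669).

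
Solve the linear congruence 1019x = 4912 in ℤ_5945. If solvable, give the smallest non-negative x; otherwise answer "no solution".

First find gcd(1019, 5945):
5945 = 5·1019 + 850
1019 = 1·850 + 169
850 = 5·169 + 5
169 = 33·5 + 4
5 = 1·4 + 1
4 = 4·1 + 0
gcd = 1, so a unique solution mod 5945 exists.
Back-substitute for the Bézout coefficients:
1 = 5 − 4
1 = −169 + 34·5
1 = 34·850 − 171·169
1 = −171·1019 + 205·850
1 = 205·5945 − 1196·1019
So 1019·(-1196) ≡ 1 (mod 5945), giving 1019⁻¹ ≡ 4749.
x ≡ 1019⁻¹·4912 ≡ 4749·4912 ≡ 4853 (mod 5945).

4853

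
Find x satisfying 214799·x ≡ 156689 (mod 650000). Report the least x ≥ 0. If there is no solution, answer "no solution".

First find gcd(214799, 650000):
650000 = 3·214799 + 5603
214799 = 38·5603 + 1885
5603 = 2·1885 + 1833
1885 = 1·1833 + 52
1833 = 35·52 + 13
52 = 4·13 + 0
gcd = 13 and 13 | 156689, so solutions exist. Divide through by 13: 16523x ≡ 12053 (mod 50000).
Now find 16523⁻¹ mod 50000:
50000 = 3*16523 + 431
16523 = 38*431 + 145
431 = 2*145 + 141
145 = 1*141 + 4
141 = 35*4 + 1
4 = 4*1 + 0
Back-substitute:
1 = 141 − 35·4
1 = −35·145 + 36·141
1 = 36·431 − 107·145
1 = −107·16523 + 4102·431
1 = 4102·50000 − 12413·16523
So 16523·(-12413) ≡ 1 (mod 50000), i.e. 16523⁻¹ ≡ 37587.
Then x ≡ 37587·12053 ≡ 36111 (mod 50000); the smallest non-negative solution is x = 36111.

36111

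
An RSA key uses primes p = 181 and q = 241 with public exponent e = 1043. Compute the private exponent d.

25307

φ(n) = (p−1)(q−1) = 180·240 = 43200.
Need d with 1043·d ≡ 1 (mod 43200). Apply the extended Euclidean algorithm:
43200 = 41·1043 + 437
1043 = 2·437 + 169
437 = 2·169 + 99
169 = 1·99 + 70
99 = 1·70 + 29
70 = 2·29 + 12
29 = 2·12 + 5
12 = 2·5 + 2
5 = 2·2 + 1
2 = 2·1 + 0
Back-substitute:
1 = 5 − 2·2
1 = −2·12 + 5·5
1 = 5·29 − 12·12
1 = −12·70 + 29·29
1 = 29·99 − 41·70
1 = −41·169 + 70·99
1 = 70·437 − 181·169
1 = −181·1043 + 432·437
1 = 432·43200 − 17893·1043
So 1043·(-17893) ≡ 1 (mod 43200), hence d ≡ -17893 ≡ 25307 (mod 43200).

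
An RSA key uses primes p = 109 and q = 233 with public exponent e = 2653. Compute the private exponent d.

85

φ(n) = (p−1)(q−1) = 108·232 = 25056.
Need d with 2653·d ≡ 1 (mod 25056). Apply the extended Euclidean algorithm:
25056 = 9·2653 + 1179
2653 = 2·1179 + 295
1179 = 3·295 + 294
295 = 1·294 + 1
294 = 294·1 + 0
Back-substitute:
1 = 295 − 294
1 = −1179 + 4·295
1 = 4·2653 − 9·1179
1 = −9·25056 + 85·2653
So 2653·85 ≡ 1 (mod 25056), hence d = 85.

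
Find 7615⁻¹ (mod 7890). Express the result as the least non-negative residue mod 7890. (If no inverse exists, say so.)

Compute gcd(7615, 7890):
7890 = 1·7615 + 275
7615 = 27·275 + 190
275 = 1·190 + 85
190 = 2·85 + 20
85 = 4·20 + 5
20 = 4·5 + 0
gcd(7615, 7890) = 5 ≠ 1, so 7615 has no multiplicative inverse modulo 7890.

no inverse exists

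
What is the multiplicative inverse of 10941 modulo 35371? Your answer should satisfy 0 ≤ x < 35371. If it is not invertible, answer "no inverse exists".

Compute gcd(10941, 35371):
35371 = 3×10941 + 2548
10941 = 4×2548 + 749
2548 = 3×749 + 301
749 = 2×301 + 147
301 = 2×147 + 7
147 = 21×7 + 0
The gcd is 7, not 1, hence no inverse exists.

no inverse exists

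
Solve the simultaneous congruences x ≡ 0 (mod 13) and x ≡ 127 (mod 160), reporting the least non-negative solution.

767

Write x = 0 + 13·k. Then 13·k ≡ 127 − 0 ≡ 127 (mod 160).
Need 13⁻¹ mod 160. Extended Euclid on (160, 13):
160 = 12×13 + 4
13 = 3×4 + 1
4 = 4×1 + 0
Back-substitute:
1 = 13 − 3·4
1 = −3·160 + 37·13
13⁻¹ ≡ 37 (mod 160), so k ≡ 37·127 ≡ 59 (mod 160).
x = 0 + 13·59 = 767.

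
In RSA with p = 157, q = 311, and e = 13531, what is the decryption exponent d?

φ(n) = (p−1)(q−1) = 156·310 = 48360.
Need d with 13531·d ≡ 1 (mod 48360). Apply the extended Euclidean algorithm:
48360 = 3*13531 + 7767
13531 = 1*7767 + 5764
7767 = 1*5764 + 2003
5764 = 2*2003 + 1758
2003 = 1*1758 + 245
1758 = 7*245 + 43
245 = 5*43 + 30
43 = 1*30 + 13
30 = 2*13 + 4
13 = 3*4 + 1
4 = 4*1 + 0
Back-substitute:
1 = 13 − 3·4
1 = −3·30 + 7·13
1 = 7·43 − 10·30
1 = −10·245 + 57·43
1 = 57·1758 − 409·245
1 = −409·2003 + 466·1758
1 = 466·5764 − 1341·2003
1 = −1341·7767 + 1807·5764
1 = 1807·13531 − 3148·7767
1 = −3148·48360 + 11251·13531
So 13531·11251 ≡ 1 (mod 48360), hence d = 11251.

11251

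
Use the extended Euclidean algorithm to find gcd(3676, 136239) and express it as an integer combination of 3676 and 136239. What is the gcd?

Repeated division:
136239 = 37×3676 + 227
3676 = 16×227 + 44
227 = 5×44 + 7
44 = 6×7 + 2
7 = 3×2 + 1
2 = 2×1 + 0
gcd(3676, 136239) = 1.
Express as a combination:
1 = 7 − 3·2
1 = −3·44 + 19·7
1 = 19·227 − 98·44
1 = −98·3676 + 1587·227
1 = 1587·136239 − 58817·3676
So 1 = (1587)·136239 + (-58817)·3676.

1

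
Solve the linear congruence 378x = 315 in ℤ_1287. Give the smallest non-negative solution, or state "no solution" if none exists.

120

First find gcd(378, 1287):
1287 = 3·378 + 153
378 = 2·153 + 72
153 = 2·72 + 9
72 = 8·9 + 0
gcd = 9 and 9 | 315, so solutions exist. Divide through by 9: 42x ≡ 35 (mod 143).
Now find 42⁻¹ mod 143:
143 = 3×42 + 17
42 = 2×17 + 8
17 = 2×8 + 1
8 = 8×1 + 0
Back-substitute:
1 = 17 − 2·8
1 = −2·42 + 5·17
1 = 5·143 − 17·42
So 42·(-17) ≡ 1 (mod 143), i.e. 42⁻¹ ≡ 126.
Then x ≡ 126·35 ≡ 120 (mod 143); the smallest non-negative solution is x = 120.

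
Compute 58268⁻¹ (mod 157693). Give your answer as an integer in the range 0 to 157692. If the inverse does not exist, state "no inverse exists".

119401

Extended Euclidean algorithm:
157693 = 2·58268 + 41157
58268 = 1·41157 + 17111
41157 = 2·17111 + 6935
17111 = 2·6935 + 3241
6935 = 2·3241 + 453
3241 = 7·453 + 70
453 = 6·70 + 33
70 = 2·33 + 4
33 = 8·4 + 1
4 = 4·1 + 0
Since gcd(58268, 157693) = 1, back-substitute to write 1 as a combination:
1 = 33 − 8·4
1 = −8·70 + 17·33
1 = 17·453 − 110·70
1 = −110·3241 + 787·453
1 = 787·6935 − 1684·3241
1 = −1684·17111 + 4155·6935
1 = 4155·41157 − 9994·17111
1 = −9994·58268 + 14149·41157
1 = 14149·157693 − 38292·58268
So 58268·(-38292) ≡ 1 (mod 157693), and -38292 ≡ 119401 (mod 157693).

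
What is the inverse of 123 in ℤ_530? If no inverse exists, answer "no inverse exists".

237

Run Euclid on (530, 123):
530 = 4×123 + 38
123 = 3×38 + 9
38 = 4×9 + 2
9 = 4×2 + 1
2 = 2×1 + 0
The gcd is 1. Working backward:
1 = 9 − 4·2
1 = −4·38 + 17·9
1 = 17·123 − 55·38
1 = −55·530 + 237·123
So 123·237 ≡ 1 (mod 530).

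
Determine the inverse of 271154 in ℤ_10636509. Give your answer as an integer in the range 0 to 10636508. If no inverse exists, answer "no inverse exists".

no inverse exists

Euclidean algorithm on 10636509, 271154:
10636509 = 39×271154 + 61503
271154 = 4×61503 + 25142
61503 = 2×25142 + 11219
25142 = 2×11219 + 2704
11219 = 4×2704 + 403
2704 = 6×403 + 286
403 = 1×286 + 117
286 = 2×117 + 52
117 = 2×52 + 13
52 = 4×13 + 0
gcd(271154, 10636509) = 13 ≠ 1, so 271154 has no multiplicative inverse modulo 10636509.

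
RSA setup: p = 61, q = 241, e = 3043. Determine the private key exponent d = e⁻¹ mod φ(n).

5707

φ(n) = (p−1)(q−1) = 60·240 = 14400.
Need d with 3043·d ≡ 1 (mod 14400). Apply the extended Euclidean algorithm:
14400 = 4·3043 + 2228
3043 = 1·2228 + 815
2228 = 2·815 + 598
815 = 1·598 + 217
598 = 2·217 + 164
217 = 1·164 + 53
164 = 3·53 + 5
53 = 10·5 + 3
5 = 1·3 + 2
3 = 1·2 + 1
2 = 2·1 + 0
Back-substitute:
1 = 3 − 2
1 = −5 + 2·3
1 = 2·53 − 21·5
1 = −21·164 + 65·53
1 = 65·217 − 86·164
1 = −86·598 + 237·217
1 = 237·815 − 323·598
1 = −323·2228 + 883·815
1 = 883·3043 − 1206·2228
1 = −1206·14400 + 5707·3043
So 3043·5707 ≡ 1 (mod 14400), hence d = 5707.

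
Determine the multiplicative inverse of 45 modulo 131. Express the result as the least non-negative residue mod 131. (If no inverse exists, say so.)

99

gcd(131, 45) by repeated division:
131 = 2·45 + 41
45 = 1·41 + 4
41 = 10·4 + 1
4 = 4·1 + 0
Since gcd(45, 131) = 1, back-substitute to write 1 as a combination:
1 = 41 − 10·4
1 = −10·45 + 11·41
1 = 11·131 − 32·45
Hence 45⁻¹ ≡ -32 ≡ 99 (mod 131).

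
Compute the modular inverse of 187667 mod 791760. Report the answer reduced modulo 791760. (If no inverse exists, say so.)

680603

Extended Euclidean algorithm:
791760 = 4*187667 + 41092
187667 = 4*41092 + 23299
41092 = 1*23299 + 17793
23299 = 1*17793 + 5506
17793 = 3*5506 + 1275
5506 = 4*1275 + 406
1275 = 3*406 + 57
406 = 7*57 + 7
57 = 8*7 + 1
7 = 7*1 + 0
The gcd is 1. Working backward:
1 = 57 − 8·7
1 = −8·406 + 57·57
1 = 57·1275 − 179·406
1 = −179·5506 + 773·1275
1 = 773·17793 − 2498·5506
1 = −2498·23299 + 3271·17793
1 = 3271·41092 − 5769·23299
1 = −5769·187667 + 26347·41092
1 = 26347·791760 − 111157·187667
Thus 187667·(-111157) ≡ 1 (mod 791760); reducing, -111157 mod 791760 = 680603.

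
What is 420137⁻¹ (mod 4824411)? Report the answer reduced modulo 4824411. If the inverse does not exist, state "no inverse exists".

972020

Run Euclid on (4824411, 420137):
4824411 = 11·420137 + 202904
420137 = 2·202904 + 14329
202904 = 14·14329 + 2298
14329 = 6·2298 + 541
2298 = 4·541 + 134
541 = 4·134 + 5
134 = 26·5 + 4
5 = 1·4 + 1
4 = 4·1 + 0
Since gcd(420137, 4824411) = 1, back-substitute to write 1 as a combination:
1 = 5 − 4
1 = −134 + 27·5
1 = 27·541 − 109·134
1 = −109·2298 + 463·541
1 = 463·14329 − 2887·2298
1 = −2887·202904 + 40881·14329
1 = 40881·420137 − 84649·202904
1 = −84649·4824411 + 972020·420137
So 420137·972020 ≡ 1 (mod 4824411).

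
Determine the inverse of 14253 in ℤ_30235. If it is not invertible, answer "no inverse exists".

Apply the Euclidean algorithm to 30235 and 14253:
30235 = 2·14253 + 1729
14253 = 8·1729 + 421
1729 = 4·421 + 45
421 = 9·45 + 16
45 = 2·16 + 13
16 = 1·13 + 3
13 = 4·3 + 1
3 = 3·1 + 0
The gcd is 1. Working backward:
1 = 13 − 4·3
1 = −4·16 + 5·13
1 = 5·45 − 14·16
1 = −14·421 + 131·45
1 = 131·1729 − 538·421
1 = −538·14253 + 4435·1729
1 = 4435·30235 − 9408·14253
Hence 14253⁻¹ ≡ -9408 ≡ 20827 (mod 30235).

20827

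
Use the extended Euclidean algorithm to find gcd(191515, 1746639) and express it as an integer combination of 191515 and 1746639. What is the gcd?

Apply Euclid's algorithm to 1746639 and 191515:
1746639 = 9*191515 + 23004
191515 = 8*23004 + 7483
23004 = 3*7483 + 555
7483 = 13*555 + 268
555 = 2*268 + 19
268 = 14*19 + 2
19 = 9*2 + 1
2 = 2*1 + 0
gcd(191515, 1746639) = 1.
Express as a combination:
1 = 19 − 9·2
1 = −9·268 + 127·19
1 = 127·555 − 263·268
1 = −263·7483 + 3546·555
1 = 3546·23004 − 10901·7483
1 = −10901·191515 + 90754·23004
1 = 90754·1746639 − 827687·191515
So 1 = (90754)·1746639 + (-827687)·191515.

1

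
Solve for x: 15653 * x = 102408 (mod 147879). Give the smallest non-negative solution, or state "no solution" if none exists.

First find gcd(15653, 147879):
147879 = 9·15653 + 7002
15653 = 2·7002 + 1649
7002 = 4·1649 + 406
1649 = 4·406 + 25
406 = 16·25 + 6
25 = 4·6 + 1
6 = 6·1 + 0
gcd = 1, so a unique solution mod 147879 exists.
Back-substitute for the Bézout coefficients:
1 = 25 − 4·6
1 = −4·406 + 65·25
1 = 65·1649 − 264·406
1 = −264·7002 + 1121·1649
1 = 1121·15653 − 2506·7002
1 = −2506·147879 + 23675·15653
So 15653·(23675) ≡ 1 (mod 147879), giving 15653⁻¹ ≡ 23675.
x ≡ 15653⁻¹·102408 ≡ 23675·102408 ≡ 33195 (mod 147879).

33195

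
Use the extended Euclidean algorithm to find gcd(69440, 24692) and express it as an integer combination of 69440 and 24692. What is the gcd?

4

Repeated division:
69440 = 2*24692 + 20056
24692 = 1*20056 + 4636
20056 = 4*4636 + 1512
4636 = 3*1512 + 100
1512 = 15*100 + 12
100 = 8*12 + 4
12 = 3*4 + 0
gcd(69440, 24692) = 4.
Working backward:
4 = 100 − 8·12
4 = −8·1512 + 121·100
4 = 121·4636 − 371·1512
4 = −371·20056 + 1605·4636
4 = 1605·24692 − 1976·20056
4 = −1976·69440 + 5557·24692
So 4 = (-1976)·69440 + (5557)·24692.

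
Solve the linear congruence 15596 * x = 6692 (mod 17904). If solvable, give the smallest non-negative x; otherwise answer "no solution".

1471

First find gcd(15596, 17904):
17904 = 1×15596 + 2308
15596 = 6×2308 + 1748
2308 = 1×1748 + 560
1748 = 3×560 + 68
560 = 8×68 + 16
68 = 4×16 + 4
16 = 4×4 + 0
gcd = 4 and 4 | 6692, so solutions exist. Divide through by 4: 3899x ≡ 1673 (mod 4476).
Now find 3899⁻¹ mod 4476:
4476 = 1*3899 + 577
3899 = 6*577 + 437
577 = 1*437 + 140
437 = 3*140 + 17
140 = 8*17 + 4
17 = 4*4 + 1
4 = 4*1 + 0
Back-substitute:
1 = 17 − 4·4
1 = −4·140 + 33·17
1 = 33·437 − 103·140
1 = −103·577 + 136·437
1 = 136·3899 − 919·577
1 = −919·4476 + 1055·3899
So 3899⁻¹ ≡ 1055 (mod 4476).
Then x ≡ 1055·1673 ≡ 1471 (mod 4476); the smallest non-negative solution is x = 1471.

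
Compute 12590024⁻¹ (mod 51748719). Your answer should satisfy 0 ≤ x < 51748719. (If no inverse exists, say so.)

46176116

gcd(51748719, 12590024) by repeated division:
51748719 = 4×12590024 + 1388623
12590024 = 9×1388623 + 92417
1388623 = 15×92417 + 2368
92417 = 39×2368 + 65
2368 = 36×65 + 28
65 = 2×28 + 9
28 = 3×9 + 1
9 = 9×1 + 0
The gcd is 1. Working backward:
1 = 28 − 3·9
1 = −3·65 + 7·28
1 = 7·2368 − 255·65
1 = −255·92417 + 9952·2368
1 = 9952·1388623 − 149535·92417
1 = −149535·12590024 + 1355767·1388623
1 = 1355767·51748719 − 5572603·12590024
Thus 12590024·(-5572603) ≡ 1 (mod 51748719); reducing, -5572603 mod 51748719 = 46176116.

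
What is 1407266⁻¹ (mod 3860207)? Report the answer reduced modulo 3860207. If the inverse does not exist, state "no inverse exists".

Apply the Euclidean algorithm to 3860207 and 1407266:
3860207 = 2·1407266 + 1045675
1407266 = 1·1045675 + 361591
1045675 = 2·361591 + 322493
361591 = 1·322493 + 39098
322493 = 8·39098 + 9709
39098 = 4·9709 + 262
9709 = 37·262 + 15
262 = 17·15 + 7
15 = 2·7 + 1
7 = 7·1 + 0
gcd = 1, so the inverse exists. Back-substitute:
1 = 15 − 2·7
1 = −2·262 + 35·15
1 = 35·9709 − 1297·262
1 = −1297·39098 + 5223·9709
1 = 5223·322493 − 43081·39098
1 = −43081·361591 + 48304·322493
1 = 48304·1045675 − 139689·361591
1 = −139689·1407266 + 187993·1045675
1 = 187993·3860207 − 515675·1407266
Thus 1407266·(-515675) ≡ 1 (mod 3860207); reducing, -515675 mod 3860207 = 3344532.

3344532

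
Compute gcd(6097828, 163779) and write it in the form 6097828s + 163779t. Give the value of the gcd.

Euclidean algorithm:
6097828 = 37*163779 + 38005
163779 = 4*38005 + 11759
38005 = 3*11759 + 2728
11759 = 4*2728 + 847
2728 = 3*847 + 187
847 = 4*187 + 99
187 = 1*99 + 88
99 = 1*88 + 11
88 = 8*11 + 0
gcd(6097828, 163779) = 11.
Working backward:
11 = 99 − 88
11 = −187 + 2·99
11 = 2·847 − 9·187
11 = −9·2728 + 29·847
11 = 29·11759 − 125·2728
11 = −125·38005 + 404·11759
11 = 404·163779 − 1741·38005
11 = −1741·6097828 + 64821·163779
So 11 = (-1741)·6097828 + (64821)·163779.

11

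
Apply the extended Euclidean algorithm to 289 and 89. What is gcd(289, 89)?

Apply Euclid's algorithm to 289 and 89:
289 = 3·89 + 22
89 = 4·22 + 1
22 = 22·1 + 0
gcd(289, 89) = 1.
Back-substituting:
1 = 89 − 4·22
1 = −4·289 + 13·89
So 1 = (-4)·289 + (13)·89.

1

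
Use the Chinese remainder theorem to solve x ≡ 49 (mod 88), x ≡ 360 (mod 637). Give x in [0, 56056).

Write x = 49 + 88·k. Then 88·k ≡ 360 − 49 ≡ 311 (mod 637).
Need 88⁻¹ mod 637. Extended Euclid on (637, 88):
637 = 7*88 + 21
88 = 4*21 + 4
21 = 5*4 + 1
4 = 4*1 + 0
Back-substitute:
1 = 21 − 5·4
1 = −5·88 + 21·21
1 = 21·637 − 152·88
88⁻¹ ≡ 485 (mod 637), so k ≡ 485·311 ≡ 503 (mod 637).
x = 49 + 88·503 = 44313.

44313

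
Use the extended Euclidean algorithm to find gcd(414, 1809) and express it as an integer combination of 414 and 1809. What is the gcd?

Repeated division:
1809 = 4×414 + 153
414 = 2×153 + 108
153 = 1×108 + 45
108 = 2×45 + 18
45 = 2×18 + 9
18 = 2×9 + 0
gcd(414, 1809) = 9.
Express as a combination:
9 = 45 − 2·18
9 = −2·108 + 5·45
9 = 5·153 − 7·108
9 = −7·414 + 19·153
9 = 19·1809 − 83·414
So 9 = (19)·1809 + (-83)·414.

9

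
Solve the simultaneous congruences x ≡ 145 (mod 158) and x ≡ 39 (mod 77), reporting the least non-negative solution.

Write x = 145 + 158·k. Then 158·k ≡ 39 − 145 ≡ 48 (mod 77).
Need 158⁻¹ mod 77. Extended Euclid on (77, 4):
77 = 19*4 + 1
4 = 4*1 + 0
Back-substitute:
1 = 77 − 19·4
158⁻¹ ≡ 58 (mod 77), so k ≡ 58·48 ≡ 12 (mod 77).
x = 145 + 158·12 = 2041.

2041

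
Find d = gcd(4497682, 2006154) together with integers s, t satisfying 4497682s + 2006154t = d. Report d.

Apply Euclid's algorithm to 4497682 and 2006154:
4497682 = 2*2006154 + 485374
2006154 = 4*485374 + 64658
485374 = 7*64658 + 32768
64658 = 1*32768 + 31890
32768 = 1*31890 + 878
31890 = 36*878 + 282
878 = 3*282 + 32
282 = 8*32 + 26
32 = 1*26 + 6
26 = 4*6 + 2
6 = 3*2 + 0
gcd(4497682, 2006154) = 2.
Express as a combination:
2 = 26 − 4·6
2 = −4·32 + 5·26
2 = 5·282 − 44·32
2 = −44·878 + 137·282
2 = 137·31890 − 4976·878
2 = −4976·32768 + 5113·31890
2 = 5113·64658 − 10089·32768
2 = −10089·485374 + 75736·64658
2 = 75736·2006154 − 313033·485374
2 = −313033·4497682 + 701802·2006154
So 2 = (-313033)·4497682 + (701802)·2006154.

2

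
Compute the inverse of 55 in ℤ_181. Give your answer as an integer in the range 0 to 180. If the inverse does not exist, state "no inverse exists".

79

Run Euclid on (181, 55):
181 = 3·55 + 16
55 = 3·16 + 7
16 = 2·7 + 2
7 = 3·2 + 1
2 = 2·1 + 0
Since gcd(55, 181) = 1, back-substitute to write 1 as a combination:
1 = 7 − 3·2
1 = −3·16 + 7·7
1 = 7·55 − 24·16
1 = −24·181 + 79·55
So 55·79 ≡ 1 (mod 181).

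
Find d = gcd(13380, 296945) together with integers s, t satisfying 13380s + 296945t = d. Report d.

5

Repeated division:
296945 = 22·13380 + 2585
13380 = 5·2585 + 455
2585 = 5·455 + 310
455 = 1·310 + 145
310 = 2·145 + 20
145 = 7·20 + 5
20 = 4·5 + 0
gcd(13380, 296945) = 5.
Back-substituting:
5 = 145 − 7·20
5 = −7·310 + 15·145
5 = 15·455 − 22·310
5 = −22·2585 + 125·455
5 = 125·13380 − 647·2585
5 = −647·296945 + 14359·13380
So 5 = (-647)·296945 + (14359)·13380.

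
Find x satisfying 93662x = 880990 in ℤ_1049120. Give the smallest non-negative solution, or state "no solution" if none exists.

409265

First find gcd(93662, 1049120):
1049120 = 11·93662 + 18838
93662 = 4·18838 + 18310
18838 = 1·18310 + 528
18310 = 34·528 + 358
528 = 1·358 + 170
358 = 2·170 + 18
170 = 9·18 + 8
18 = 2·8 + 2
8 = 4·2 + 0
gcd = 2 and 2 | 880990, so solutions exist. Divide through by 2: 46831x ≡ 440495 (mod 524560).
Now find 46831⁻¹ mod 524560:
524560 = 11×46831 + 9419
46831 = 4×9419 + 9155
9419 = 1×9155 + 264
9155 = 34×264 + 179
264 = 1×179 + 85
179 = 2×85 + 9
85 = 9×9 + 4
9 = 2×4 + 1
4 = 4×1 + 0
Back-substitute:
1 = 9 − 2·4
1 = −2·85 + 19·9
1 = 19·179 − 40·85
1 = −40·264 + 59·179
1 = 59·9155 − 2046·264
1 = −2046·9419 + 2105·9155
1 = 2105·46831 − 10466·9419
1 = −10466·524560 + 117231·46831
So 46831⁻¹ ≡ 117231 (mod 524560).
Then x ≡ 117231·440495 ≡ 409265 (mod 524560); the smallest non-negative solution is x = 409265.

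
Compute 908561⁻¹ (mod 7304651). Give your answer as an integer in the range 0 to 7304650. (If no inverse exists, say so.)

Apply the Euclidean algorithm to 7304651 and 908561:
7304651 = 8·908561 + 36163
908561 = 25·36163 + 4486
36163 = 8·4486 + 275
4486 = 16·275 + 86
275 = 3·86 + 17
86 = 5·17 + 1
17 = 17·1 + 0
The gcd is 1. Working backward:
1 = 86 − 5·17
1 = −5·275 + 16·86
1 = 16·4486 − 261·275
1 = −261·36163 + 2104·4486
1 = 2104·908561 − 52861·36163
1 = −52861·7304651 + 424992·908561
So 908561·424992 ≡ 1 (mod 7304651).

424992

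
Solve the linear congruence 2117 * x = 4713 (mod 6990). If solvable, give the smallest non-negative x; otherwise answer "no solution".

First find gcd(2117, 6990):
6990 = 3*2117 + 639
2117 = 3*639 + 200
639 = 3*200 + 39
200 = 5*39 + 5
39 = 7*5 + 4
5 = 1*4 + 1
4 = 4*1 + 0
gcd = 1, so a unique solution mod 6990 exists.
Back-substitute for the Bézout coefficients:
1 = 5 − 4
1 = −39 + 8·5
1 = 8·200 − 41·39
1 = −41·639 + 131·200
1 = 131·2117 − 434·639
1 = −434·6990 + 1433·2117
So 2117·(1433) ≡ 1 (mod 6990), giving 2117⁻¹ ≡ 1433.
x ≡ 2117⁻¹·4713 ≡ 1433·4713 ≡ 1389 (mod 6990).

1389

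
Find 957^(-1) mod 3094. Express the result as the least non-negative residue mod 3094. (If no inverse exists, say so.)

Run Euclid on (3094, 957):
3094 = 3*957 + 223
957 = 4*223 + 65
223 = 3*65 + 28
65 = 2*28 + 9
28 = 3*9 + 1
9 = 9*1 + 0
Since gcd(957, 3094) = 1, back-substitute to write 1 as a combination:
1 = 28 − 3·9
1 = −3·65 + 7·28
1 = 7·223 − 24·65
1 = −24·957 + 103·223
1 = 103·3094 − 333·957
Thus 957·(-333) ≡ 1 (mod 3094); reducing, -333 mod 3094 = 2761.

2761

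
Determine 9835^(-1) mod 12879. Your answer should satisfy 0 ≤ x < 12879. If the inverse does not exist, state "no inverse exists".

11047

Run Euclid on (12879, 9835):
12879 = 1·9835 + 3044
9835 = 3·3044 + 703
3044 = 4·703 + 232
703 = 3·232 + 7
232 = 33·7 + 1
7 = 7·1 + 0
Since gcd(9835, 12879) = 1, back-substitute to write 1 as a combination:
1 = 232 − 33·7
1 = −33·703 + 100·232
1 = 100·3044 − 433·703
1 = −433·9835 + 1399·3044
1 = 1399·12879 − 1832·9835
Thus 9835·(-1832) ≡ 1 (mod 12879); reducing, -1832 mod 12879 = 11047.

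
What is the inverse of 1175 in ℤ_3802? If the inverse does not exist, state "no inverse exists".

2951

Run Euclid on (3802, 1175):
3802 = 3·1175 + 277
1175 = 4·277 + 67
277 = 4·67 + 9
67 = 7·9 + 4
9 = 2·4 + 1
4 = 4·1 + 0
Since gcd(1175, 3802) = 1, back-substitute to write 1 as a combination:
1 = 9 − 2·4
1 = −2·67 + 15·9
1 = 15·277 − 62·67
1 = −62·1175 + 263·277
1 = 263·3802 − 851·1175
So 1175·(-851) ≡ 1 (mod 3802), and -851 ≡ 2951 (mod 3802).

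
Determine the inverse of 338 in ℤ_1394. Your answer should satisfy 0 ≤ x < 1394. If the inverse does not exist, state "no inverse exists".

Euclidean algorithm on 1394, 338:
1394 = 4×338 + 42
338 = 8×42 + 2
42 = 21×2 + 0
The gcd is 2, not 1, hence no inverse exists.

no inverse exists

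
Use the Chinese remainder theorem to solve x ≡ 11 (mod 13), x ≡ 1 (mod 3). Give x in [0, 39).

Write x = 11 + 13·k. Then 13·k ≡ 1 − 11 ≡ 2 (mod 3).
Need 13⁻¹ mod 3. Extended Euclid on (3, 1):
3 = 3·1 + 0
13⁻¹ ≡ 1 (mod 3), so k ≡ 1·2 ≡ 2 (mod 3).
x = 11 + 13·2 = 37.

37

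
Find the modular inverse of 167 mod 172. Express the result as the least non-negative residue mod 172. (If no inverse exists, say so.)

Extended Euclidean algorithm:
172 = 1×167 + 5
167 = 33×5 + 2
5 = 2×2 + 1
2 = 2×1 + 0
gcd = 1, so the inverse exists. Back-substitute:
1 = 5 − 2·2
1 = −2·167 + 67·5
1 = 67·172 − 69·167
Hence 167⁻¹ ≡ -69 ≡ 103 (mod 172).

103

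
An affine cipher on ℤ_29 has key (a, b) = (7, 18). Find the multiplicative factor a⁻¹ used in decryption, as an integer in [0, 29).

25

Run Euclid on (29, 7):
29 = 4*7 + 1
7 = 7*1 + 0
The gcd is 1. Working backward:
1 = 29 − 4·7
Thus 7·(-4) ≡ 1 (mod 29); reducing, -4 mod 29 = 25.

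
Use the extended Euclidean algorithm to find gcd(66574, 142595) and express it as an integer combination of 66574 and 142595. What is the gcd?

1

Euclidean algorithm:
142595 = 2·66574 + 9447
66574 = 7·9447 + 445
9447 = 21·445 + 102
445 = 4·102 + 37
102 = 2·37 + 28
37 = 1·28 + 9
28 = 3·9 + 1
9 = 9·1 + 0
gcd(66574, 142595) = 1.
Working backward:
1 = 28 − 3·9
1 = −3·37 + 4·28
1 = 4·102 − 11·37
1 = −11·445 + 48·102
1 = 48·9447 − 1019·445
1 = −1019·66574 + 7181·9447
1 = 7181·142595 − 15381·66574
So 1 = (7181)·142595 + (-15381)·66574.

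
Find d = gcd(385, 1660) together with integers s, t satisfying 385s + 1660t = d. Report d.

Apply Euclid's algorithm to 1660 and 385:
1660 = 4·385 + 120
385 = 3·120 + 25
120 = 4·25 + 20
25 = 1·20 + 5
20 = 4·5 + 0
gcd(385, 1660) = 5.
Working backward:
5 = 25 − 20
5 = −120 + 5·25
5 = 5·385 − 16·120
5 = −16·1660 + 69·385
So 5 = (-16)·1660 + (69)·385.

5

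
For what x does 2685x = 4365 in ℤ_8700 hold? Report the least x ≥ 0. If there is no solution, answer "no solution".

209

First find gcd(2685, 8700):
8700 = 3×2685 + 645
2685 = 4×645 + 105
645 = 6×105 + 15
105 = 7×15 + 0
gcd = 15 and 15 | 4365, so solutions exist. Divide through by 15: 179x ≡ 291 (mod 580).
Now find 179⁻¹ mod 580:
580 = 3×179 + 43
179 = 4×43 + 7
43 = 6×7 + 1
7 = 7×1 + 0
Back-substitute:
1 = 43 − 6·7
1 = −6·179 + 25·43
1 = 25·580 − 81·179
So 179·(-81) ≡ 1 (mod 580), i.e. 179⁻¹ ≡ 499.
Then x ≡ 499·291 ≡ 209 (mod 580); the smallest non-negative solution is x = 209.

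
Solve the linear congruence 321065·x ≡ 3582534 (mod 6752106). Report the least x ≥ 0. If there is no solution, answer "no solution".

5669286

First find gcd(321065, 6752106):
6752106 = 21·321065 + 9741
321065 = 32·9741 + 9353
9741 = 1·9353 + 388
9353 = 24·388 + 41
388 = 9·41 + 19
41 = 2·19 + 3
19 = 6·3 + 1
3 = 3·1 + 0
gcd = 1, so a unique solution mod 6752106 exists.
Back-substitute for the Bézout coefficients:
1 = 19 − 6·3
1 = −6·41 + 13·19
1 = 13·388 − 123·41
1 = −123·9353 + 2965·388
1 = 2965·9741 − 3088·9353
1 = −3088·321065 + 101781·9741
1 = 101781·6752106 − 2140489·321065
So 321065·(-2140489) ≡ 1 (mod 6752106), giving 321065⁻¹ ≡ 4611617.
x ≡ 321065⁻¹·3582534 ≡ 4611617·3582534 ≡ 5669286 (mod 6752106).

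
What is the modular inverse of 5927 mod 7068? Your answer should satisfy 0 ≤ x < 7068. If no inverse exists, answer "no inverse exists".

5699

Apply the Euclidean algorithm to 7068 and 5927:
7068 = 1*5927 + 1141
5927 = 5*1141 + 222
1141 = 5*222 + 31
222 = 7*31 + 5
31 = 6*5 + 1
5 = 5*1 + 0
gcd = 1, so the inverse exists. Back-substitute:
1 = 31 − 6·5
1 = −6·222 + 43·31
1 = 43·1141 − 221·222
1 = −221·5927 + 1148·1141
1 = 1148·7068 − 1369·5927
Hence 5927⁻¹ ≡ -1369 ≡ 5699 (mod 7068).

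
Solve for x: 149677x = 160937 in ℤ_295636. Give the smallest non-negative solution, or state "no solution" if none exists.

no solution

gcd(149677, 295636):
295636 = 1·149677 + 145959
149677 = 1·145959 + 3718
145959 = 39·3718 + 957
3718 = 3·957 + 847
957 = 1·847 + 110
847 = 7·110 + 77
110 = 1·77 + 33
77 = 2·33 + 11
33 = 3·11 + 0
gcd = 11, but 11 ∤ 160937, so the congruence has no solution.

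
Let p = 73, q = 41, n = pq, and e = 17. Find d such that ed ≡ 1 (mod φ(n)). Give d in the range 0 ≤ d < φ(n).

2033

φ(n) = (p−1)(q−1) = 72·40 = 2880.
Need d with 17·d ≡ 1 (mod 2880). Apply the extended Euclidean algorithm:
2880 = 169·17 + 7
17 = 2·7 + 3
7 = 2·3 + 1
3 = 3·1 + 0
Back-substitute:
1 = 7 − 2·3
1 = −2·17 + 5·7
1 = 5·2880 − 847·17
So 17·(-847) ≡ 1 (mod 2880), hence d ≡ -847 ≡ 2033 (mod 2880).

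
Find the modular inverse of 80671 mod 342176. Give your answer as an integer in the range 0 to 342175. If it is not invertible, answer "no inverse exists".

258879

Extended Euclidean algorithm:
342176 = 4·80671 + 19492
80671 = 4·19492 + 2703
19492 = 7·2703 + 571
2703 = 4·571 + 419
571 = 1·419 + 152
419 = 2·152 + 115
152 = 1·115 + 37
115 = 3·37 + 4
37 = 9·4 + 1
4 = 4·1 + 0
The gcd is 1. Working backward:
1 = 37 − 9·4
1 = −9·115 + 28·37
1 = 28·152 − 37·115
1 = −37·419 + 102·152
1 = 102·571 − 139·419
1 = −139·2703 + 658·571
1 = 658·19492 − 4745·2703
1 = −4745·80671 + 19638·19492
1 = 19638·342176 − 83297·80671
Thus 80671·(-83297) ≡ 1 (mod 342176); reducing, -83297 mod 342176 = 258879.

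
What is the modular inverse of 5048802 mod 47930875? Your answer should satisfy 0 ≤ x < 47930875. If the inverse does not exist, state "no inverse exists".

17922113

gcd(47930875, 5048802) by repeated division:
47930875 = 9·5048802 + 2491657
5048802 = 2·2491657 + 65488
2491657 = 38·65488 + 3113
65488 = 21·3113 + 115
3113 = 27·115 + 8
115 = 14·8 + 3
8 = 2·3 + 2
3 = 1·2 + 1
2 = 2·1 + 0
gcd = 1, so the inverse exists. Back-substitute:
1 = 3 − 2
1 = −8 + 3·3
1 = 3·115 − 43·8
1 = −43·3113 + 1164·115
1 = 1164·65488 − 24487·3113
1 = −24487·2491657 + 931670·65488
1 = 931670·5048802 − 1887827·2491657
1 = −1887827·47930875 + 17922113·5048802
So 5048802·17922113 ≡ 1 (mod 47930875).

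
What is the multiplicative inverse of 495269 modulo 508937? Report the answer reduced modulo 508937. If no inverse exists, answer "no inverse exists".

Run Euclid on (508937, 495269):
508937 = 1×495269 + 13668
495269 = 36×13668 + 3221
13668 = 4×3221 + 784
3221 = 4×784 + 85
784 = 9×85 + 19
85 = 4×19 + 9
19 = 2×9 + 1
9 = 9×1 + 0
Since gcd(495269, 508937) = 1, back-substitute to write 1 as a combination:
1 = 19 − 2·9
1 = −2·85 + 9·19
1 = 9·784 − 83·85
1 = −83·3221 + 341·784
1 = 341·13668 − 1447·3221
1 = −1447·495269 + 52433·13668
1 = 52433·508937 − 53880·495269
So 495269·(-53880) ≡ 1 (mod 508937), and -53880 ≡ 455057 (mod 508937).

455057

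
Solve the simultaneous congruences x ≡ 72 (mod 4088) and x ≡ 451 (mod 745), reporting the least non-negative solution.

1279616

Write x = 72 + 4088·k. Then 4088·k ≡ 451 − 72 ≡ 379 (mod 745).
Need 4088⁻¹ mod 745. Extended Euclid on (745, 363):
745 = 2·363 + 19
363 = 19·19 + 2
19 = 9·2 + 1
2 = 2·1 + 0
Back-substitute:
1 = 19 − 9·2
1 = −9·363 + 172·19
1 = 172·745 − 353·363
4088⁻¹ ≡ 392 (mod 745), so k ≡ 392·379 ≡ 313 (mod 745).
x = 72 + 4088·313 = 1279616.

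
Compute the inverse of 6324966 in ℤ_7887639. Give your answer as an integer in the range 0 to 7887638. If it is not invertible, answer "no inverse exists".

Compute gcd(6324966, 7887639):
7887639 = 1*6324966 + 1562673
6324966 = 4*1562673 + 74274
1562673 = 21*74274 + 2919
74274 = 25*2919 + 1299
2919 = 2*1299 + 321
1299 = 4*321 + 15
321 = 21*15 + 6
15 = 2*6 + 3
6 = 2*3 + 0
The gcd is 3, not 1, hence no inverse exists.

no inverse exists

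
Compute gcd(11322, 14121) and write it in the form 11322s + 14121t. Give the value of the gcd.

Repeated division:
14121 = 1·11322 + 2799
11322 = 4·2799 + 126
2799 = 22·126 + 27
126 = 4·27 + 18
27 = 1·18 + 9
18 = 2·9 + 0
gcd(11322, 14121) = 9.
Back-substituting:
9 = 27 − 18
9 = −126 + 5·27
9 = 5·2799 − 111·126
9 = −111·11322 + 449·2799
9 = 449·14121 − 560·11322
So 9 = (449)·14121 + (-560)·11322.

9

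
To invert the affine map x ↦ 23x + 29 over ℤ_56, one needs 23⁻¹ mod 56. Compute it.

Run Euclid on (56, 23):
56 = 2·23 + 10
23 = 2·10 + 3
10 = 3·3 + 1
3 = 3·1 + 0
gcd = 1, so the inverse exists. Back-substitute:
1 = 10 − 3·3
1 = −3·23 + 7·10
1 = 7·56 − 17·23
So 23·(-17) ≡ 1 (mod 56), and -17 ≡ 39 (mod 56).

39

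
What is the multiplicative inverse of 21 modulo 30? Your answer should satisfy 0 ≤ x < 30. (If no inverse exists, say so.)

no inverse exists

Compute gcd(21, 30):
30 = 1·21 + 9
21 = 2·9 + 3
9 = 3·3 + 0
The gcd is 3, not 1, hence no inverse exists.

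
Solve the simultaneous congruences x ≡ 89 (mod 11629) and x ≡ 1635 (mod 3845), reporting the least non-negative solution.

Write x = 89 + 11629·k. Then 11629·k ≡ 1635 − 89 ≡ 1546 (mod 3845).
Need 11629⁻¹ mod 3845. Extended Euclid on (3845, 94):
3845 = 40·94 + 85
94 = 1·85 + 9
85 = 9·9 + 4
9 = 2·4 + 1
4 = 4·1 + 0
Back-substitute:
1 = 9 − 2·4
1 = −2·85 + 19·9
1 = 19·94 − 21·85
1 = −21·3845 + 859·94
11629⁻¹ ≡ 859 (mod 3845), so k ≡ 859·1546 ≡ 1489 (mod 3845).
x = 89 + 11629·1489 = 17315670.

17315670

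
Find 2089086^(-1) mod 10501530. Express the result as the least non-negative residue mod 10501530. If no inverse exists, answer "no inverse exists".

Compute gcd(2089086, 10501530):
10501530 = 5·2089086 + 56100
2089086 = 37·56100 + 13386
56100 = 4·13386 + 2556
13386 = 5·2556 + 606
2556 = 4·606 + 132
606 = 4·132 + 78
132 = 1·78 + 54
78 = 1·54 + 24
54 = 2·24 + 6
24 = 4·6 + 0
gcd(2089086, 10501530) = 6 ≠ 1, so 2089086 has no multiplicative inverse modulo 10501530.

no inverse exists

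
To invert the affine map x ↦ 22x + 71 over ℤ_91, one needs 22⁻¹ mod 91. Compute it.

Apply the Euclidean algorithm to 91 and 22:
91 = 4·22 + 3
22 = 7·3 + 1
3 = 3·1 + 0
The gcd is 1. Working backward:
1 = 22 − 7·3
1 = −7·91 + 29·22
So 22·29 ≡ 1 (mod 91).

29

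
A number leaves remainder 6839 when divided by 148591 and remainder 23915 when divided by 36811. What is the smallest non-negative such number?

Write x = 6839 + 148591·k. Then 148591·k ≡ 23915 − 6839 ≡ 17076 (mod 36811).
Need 148591⁻¹ mod 36811. Extended Euclid on (36811, 1347):
36811 = 27·1347 + 442
1347 = 3·442 + 21
442 = 21·21 + 1
21 = 21·1 + 0
Back-substitute:
1 = 442 − 21·21
1 = −21·1347 + 64·442
1 = 64·36811 − 1749·1347
148591⁻¹ ≡ 35062 (mod 36811), so k ≡ 35062·17076 ≡ 24608 (mod 36811).
x = 6839 + 148591·24608 = 3656534167.

3656534167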